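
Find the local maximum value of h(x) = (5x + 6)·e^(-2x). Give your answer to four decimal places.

10.1380

Differentiating with the product rule gives h'(x) = (-10x - 7)·e^(-2x). Since e^(-2x) > 0, the only critical point is x = -7/10.
h''(-7/10) has the same sign as -10 < 0, so this is a local maximum.
h(-7/10) = (5/2)·e^(7/5) ≈ 10.1380.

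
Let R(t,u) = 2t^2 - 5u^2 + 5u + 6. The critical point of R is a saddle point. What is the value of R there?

29/4

∂R/∂t = 4t = 0 and ∂R/∂u = -10u + 5 = 0, so (t, u) = (0, 1/2).
The Hessian has R_{tt} = 4, R_{uu} = -10, R_{tu} = 0, giving D = -40 < 0, so the point is a saddle point.
R(0, 1/2) = 29/4.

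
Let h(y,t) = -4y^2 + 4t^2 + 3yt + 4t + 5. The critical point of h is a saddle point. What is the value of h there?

301/73

∂h/∂y = -8y + 3t = 0 and ∂h/∂t = 3y + 8t + 4 = 0, so (y, t) = (-12/73, -32/73).
The Hessian has h_{yy} = -8, h_{tt} = 8, h_{yt} = 3, giving D = -73 < 0, so the point is a saddle point.
h(-12/73, -32/73) = 301/73.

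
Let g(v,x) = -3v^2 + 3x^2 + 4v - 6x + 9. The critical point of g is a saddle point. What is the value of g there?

22/3

∂g/∂v = -6v + 4 = 0 and ∂g/∂x = 6x - 6 = 0, so (v, x) = (2/3, 1).
The Hessian has g_{vv} = -6, g_{xx} = 6, g_{vx} = 0, giving D = -36 < 0, so the point is a saddle point.
g(2/3, 1) = 22/3.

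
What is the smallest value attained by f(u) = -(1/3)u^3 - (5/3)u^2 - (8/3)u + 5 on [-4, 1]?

1/3

Differentiating, f'(u) = -u^2 - (10/3)u - 8/3; which vanishes at u = -2 and u = -4/3.
Compare values at every candidate in [-4, 1]: f(-4) = 31/3,  f(-2) = 19/3,  f(-4/3) = 517/81,  f(1) = 1/3.
Hence the absolute minimum is 1/3 at u = 1.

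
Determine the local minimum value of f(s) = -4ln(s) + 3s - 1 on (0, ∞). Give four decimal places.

f'(s) = -4/s + 3 = 0 gives s = 4/3.
f''(s) = 4/s², which is positive for s > 0, so this is a local minimum.
f(4/3) = -4·ln(4/3) + 4 - 1 ≈ 1.8493.

1.8493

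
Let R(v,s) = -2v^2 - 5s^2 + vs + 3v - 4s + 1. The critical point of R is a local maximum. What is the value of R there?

8/3

∂R/∂v = -4v + s + 3 = 0 and ∂R/∂s = v - 10s - 4 = 0, so (v, s) = (2/3, -1/3).
The Hessian has R_{vv} = -4, R_{ss} = -10, R_{vs} = 1, giving D = 39 > 0 with R_{vv} < 0, so the point is a local maximum.
R(2/3, -1/3) = 8/3.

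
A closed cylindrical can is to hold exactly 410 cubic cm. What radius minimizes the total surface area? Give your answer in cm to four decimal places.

4.0259

With radius r and height h, πr²h = 410 so h = 410/(πr²), and S(r) = 2πr² + 2πrh = 2πr² + 2·410/r.
S'(r) = 4πr − 2·410/r² = 0 ⇒ r³ = 410/(2π), so r ≈ 4.0259 and h = 2r ≈ 8.0519.
S''(r) = 4π + 4·410/r³ > 0, so this is the minimum; S ≈ 305.5182.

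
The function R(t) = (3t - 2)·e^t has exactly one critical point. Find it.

-1/3

R'(t) = 3·e^t + (3t - 2)·1·e^t = (3t + 1)·e^t. Since e^t > 0, the only critical point is t = -1/3.
R''(-1/3) has the same sign as 3 > 0, so this is a local minimum.
R(-1/3) = (-3)·e^(-1/3) ≈ -2.1496.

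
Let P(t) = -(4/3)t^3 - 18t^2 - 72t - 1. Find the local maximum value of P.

89

Critical points: P'(t) = -4t^2 - 36t - 72 vanishes at t = -6, -3.
Second-derivative test with P''(t) = -8t - 36: P''(-6) = 12 > 0 ⇒ local minimum; P''(-3) = -12 < 0 ⇒ local maximum.
Thus P has its local maximum at t = -3, with value 89.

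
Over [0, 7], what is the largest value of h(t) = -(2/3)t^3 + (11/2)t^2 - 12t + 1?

1

h'(t) = -2t^2 + 11t - 12, which vanishes at t = 3/2 and t = 4.
Candidates: h(0) = 1, h(3/2) = -55/8, h(4) = -5/3, h(7) = -253/6.
So the maximum is h(0) = 1.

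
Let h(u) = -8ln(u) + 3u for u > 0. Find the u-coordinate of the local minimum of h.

h'(u) = -8/u + 3 = 0 gives u = 8/3.
h''(u) = 8/u², which is positive for u > 0, so this is a local minimum.
h(8/3) = -8·ln(8/3) + 8 ≈ 0.1534.

8/3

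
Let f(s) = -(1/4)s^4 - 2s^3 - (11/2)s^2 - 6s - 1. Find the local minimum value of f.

f'(s) = -s^3 - 6s^2 - 11s - 6 = 0 at s = -3, -2, -1.
Since f''(s) = -3s^2 - 12s - 11, we get f''(-3) = -2 < 0 ⇒ local maximum; f''(-2) = 1 > 0 ⇒ local minimum; f''(-1) = -2 < 0 ⇒ local maximum.
The local minimum is f(-2) = 1.

1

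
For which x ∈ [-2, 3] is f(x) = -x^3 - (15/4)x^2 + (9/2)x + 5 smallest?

The derivative is -3x^2 - (15/2)x + 9/2, whose only zero in [-2, 3] is x = 1/2.
Evaluating at the critical points and endpoints: f(-2) = -11; f(1/2) = 99/16; f(3) = -169/4.
The minimum over the interval is -169/4, attained at x = 3.

3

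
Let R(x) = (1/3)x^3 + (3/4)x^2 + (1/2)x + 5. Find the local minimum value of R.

R'(x) = x^2 + (3/2)x + 1/2. Setting R'(x) = 0 gives x ∈ {-1, -1/2}.
Second-derivative test with R''(x) = 2x + 3/2: R''(-1) = -1/2 < 0 ⇒ local maximum; R''(-1/2) = 1/2 > 0 ⇒ local minimum.
Thus R has its local minimum at x = -1/2, with value 235/48.

235/48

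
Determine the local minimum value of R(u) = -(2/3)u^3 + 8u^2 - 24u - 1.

R'(u) = -2u^2 + 16u - 24. Setting R'(u) = 0 gives u ∈ {2, 6}.
Since R''(u) = -4u + 16, we get R''(2) = 8 > 0 ⇒ local minimum; R''(6) = -8 < 0 ⇒ local maximum.
So the local minimum value is R(2) = -67/3.

-67/3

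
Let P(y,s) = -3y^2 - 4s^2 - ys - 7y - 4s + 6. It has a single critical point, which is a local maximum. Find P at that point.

∂P/∂y = -6y - s - 7 = 0 and ∂P/∂s = -y - 8s - 4 = 0, so (y, s) = (-52/47, -17/47).
The Hessian has P_{yy} = -6, P_{ss} = -8, P_{ys} = -1, giving D = 47 > 0 with P_{yy} < 0, so the point is a local maximum.
P(-52/47, -17/47) = 498/47.

498/47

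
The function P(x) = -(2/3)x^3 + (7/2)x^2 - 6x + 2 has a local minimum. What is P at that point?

-11/8

Critical points: P'(x) = -2x^2 + 7x - 6 vanishes at x = 3/2, 2.
Second-derivative test with P''(x) = -4x + 7: P''(3/2) = 1 > 0 ⇒ local minimum; P''(2) = -1 < 0 ⇒ local maximum.
The local minimum is P(3/2) = -11/8.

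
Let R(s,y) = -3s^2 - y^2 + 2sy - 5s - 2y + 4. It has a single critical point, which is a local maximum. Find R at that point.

∂R/∂s = -6s + 2y - 5 = 0 and ∂R/∂y = 2s - 2y - 2 = 0, so (s, y) = (-7/4, -11/4).
The Hessian has R_{ss} = -6, R_{yy} = -2, R_{sy} = 2, giving D = 8 > 0 with R_{ss} < 0, so the point is a local maximum.
R(-7/4, -11/4) = 89/8.

89/8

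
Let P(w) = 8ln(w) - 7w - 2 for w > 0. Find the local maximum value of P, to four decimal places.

-8.9317

P'(w) = 8/w − 7 = 0 gives w = 8/7.
P''(w) = -8/w², which is negative for w > 0, so this is a local maximum.
P(8/7) = 8·ln(8/7) - 8 - 2 ≈ -8.9317.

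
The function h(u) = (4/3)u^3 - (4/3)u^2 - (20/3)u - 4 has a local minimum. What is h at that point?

-1024/81

h'(u) = 4u^2 - (8/3)u - 20/3. Setting h'(u) = 0 gives u ∈ {-1, 5/3}.
Since h''(u) = 8u - 8/3, we get h''(-1) = -32/3 < 0 ⇒ local maximum; h''(5/3) = 32/3 > 0 ⇒ local minimum.
The local minimum is h(5/3) = -1024/81.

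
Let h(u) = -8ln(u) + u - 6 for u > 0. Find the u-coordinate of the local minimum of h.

h'(u) = -8/u + 1 = 0 gives u = 8.
h''(u) = 8/u², which is positive for u > 0, so this is a local minimum.
h(8) = -8·ln(8) + 8 - 6 ≈ -14.6355.

8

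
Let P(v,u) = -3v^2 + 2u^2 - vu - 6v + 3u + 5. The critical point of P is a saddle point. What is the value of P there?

∂P/∂v = -6v - u - 6 = 0 and ∂P/∂u = -v + 4u + 3 = 0, so (v, u) = (-21/25, -24/25).
The Hessian has P_{vv} = -6, P_{uu} = 4, P_{vu} = -1, giving D = -25 < 0, so the point is a saddle point.
P(-21/25, -24/25) = 152/25.

152/25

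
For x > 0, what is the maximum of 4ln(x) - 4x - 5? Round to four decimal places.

-9.0000

f'(x) = 4/x − 4 = 0 gives x = 1.
f''(x) = -4/x², which is negative for x > 0, so this is a local maximum.
f(1) = 4·ln(1) - 4 - 5 ≈ -9.0000.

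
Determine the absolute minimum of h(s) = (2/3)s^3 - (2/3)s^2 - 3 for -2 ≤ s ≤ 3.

-11

The derivative is 2s^2 - (4/3)s, which vanishes at s = 0 and s = 2/3.
Evaluating at the critical points and endpoints: h(-2) = -11,  h(0) = -3,  h(2/3) = -251/81,  h(3) = 9.
The minimum over the interval is -11, attained at s = -2.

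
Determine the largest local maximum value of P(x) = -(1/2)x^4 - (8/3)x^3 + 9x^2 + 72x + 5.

379/2

P'(x) = -2x^3 - 8x^2 + 18x + 72. Setting P'(x) = 0 gives x ∈ {-4, -3, 3}.
Second-derivative test with P''(x) = -6x^2 - 16x + 18: P''(-4) = -14 < 0 ⇒ local maximum; P''(-3) = 12 > 0 ⇒ local minimum; P''(3) = -84 < 0 ⇒ local maximum.
Thus P has its largest local maximum at x = 3, with value 379/2.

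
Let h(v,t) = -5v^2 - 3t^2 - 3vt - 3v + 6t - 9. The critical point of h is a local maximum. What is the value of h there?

∂h/∂v = -10v - 3t - 3 = 0 and ∂h/∂t = -3v - 6t + 6 = 0, so (v, t) = (-12/17, 23/17).
The Hessian has h_{vv} = -10, h_{tt} = -6, h_{vt} = -3, giving D = 51 > 0 with h_{vv} < 0, so the point is a local maximum.
h(-12/17, 23/17) = -66/17.

-66/17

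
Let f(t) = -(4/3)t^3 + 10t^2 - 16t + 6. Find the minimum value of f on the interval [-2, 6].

-18

f'(t) = -4t^2 + 20t - 16, which vanishes at t = 1 and t = 4.
Candidates: f(-2) = 266/3, f(1) = -4/3, f(4) = 50/3, f(6) = -18.
So the minimum is f(6) = -18.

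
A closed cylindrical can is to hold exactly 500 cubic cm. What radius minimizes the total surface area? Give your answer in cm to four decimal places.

With radius r and height h, πr²h = 500 so h = 500/(πr²), and S(r) = 2πr² + 2πrh = 2πr² + 2·500/r.
S'(r) = 4πr − 2·500/r² = 0 ⇒ r³ = 500/(2π), so r ≈ 4.3013 and h = 2r ≈ 8.6025.
S''(r) = 4π + 4·500/r³ > 0, so this is the minimum; S ≈ 348.7342.

4.3013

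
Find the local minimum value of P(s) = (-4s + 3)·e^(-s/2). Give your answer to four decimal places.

-2.0227

Differentiating with the product rule gives P'(s) = (2s - 11/2)·e^(-s/2). Since e^(-s/2) > 0, the only critical point is s = 11/4.
P''(11/4) has the same sign as 2 > 0, so this is a local minimum.
P(11/4) = (-8)·e^(-11/8) ≈ -2.0227.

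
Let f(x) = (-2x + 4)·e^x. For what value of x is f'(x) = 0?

1

Differentiating with the product rule gives f'(x) = (-2x + 2)·e^x. Since e^x > 0, the only critical point is x = 1.
f''(1) has the same sign as -2 < 0, so this is a local maximum.
f(1) = (2)·e^(1) ≈ 5.4366.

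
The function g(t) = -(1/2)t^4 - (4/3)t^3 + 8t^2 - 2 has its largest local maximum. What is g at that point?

Critical points: g'(t) = -2t^3 - 4t^2 + 16t vanishes at t = -4, 0, 2.
Since g''(t) = -6t^2 - 8t + 16, we get g''(-4) = -48 < 0 ⇒ local maximum; g''(0) = 16 > 0 ⇒ local minimum; g''(2) = -24 < 0 ⇒ local maximum.
The largest local maximum is g(-4) = 250/3.

250/3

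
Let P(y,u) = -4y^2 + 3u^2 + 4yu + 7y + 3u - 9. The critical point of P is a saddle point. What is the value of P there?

∂P/∂y = -8y + 4u + 7 = 0 and ∂P/∂u = 4y + 6u + 3 = 0, so (y, u) = (15/32, -13/16).
The Hessian has P_{yy} = -8, P_{uu} = 6, P_{yu} = 4, giving D = -64 < 0, so the point is a saddle point.
P(15/32, -13/16) = -549/64.

-549/64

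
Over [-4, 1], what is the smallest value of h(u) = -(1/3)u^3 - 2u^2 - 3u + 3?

-7/3

h'(u) = -u^2 - 4u - 3, which vanishes at u = -3 and u = -1.
Candidates: h(-4) = 13/3, h(-3) = 3, h(-1) = 13/3, h(1) = -7/3.
Hence the absolute minimum is -7/3 at u = 1.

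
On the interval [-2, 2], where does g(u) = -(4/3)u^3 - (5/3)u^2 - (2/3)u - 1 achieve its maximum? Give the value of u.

-2

The derivative is -4u^2 - (10/3)u - 2/3, which vanishes at u = -1/2 and u = -1/3.
Candidates: g(-2) = 13/3,  g(-1/2) = -11/12,  g(-1/3) = -74/81,  g(2) = -59/3.
Hence the absolute maximum is 13/3 at u = -2.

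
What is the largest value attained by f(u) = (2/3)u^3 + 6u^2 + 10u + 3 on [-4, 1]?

59/3

The derivative is 2u^2 + 12u + 10, whose only zero in [-4, 1] is u = -1.
Evaluating at the critical points and endpoints: f(-4) = 49/3, f(-1) = -5/3, f(1) = 59/3.
Hence the absolute maximum is 59/3 at u = 1.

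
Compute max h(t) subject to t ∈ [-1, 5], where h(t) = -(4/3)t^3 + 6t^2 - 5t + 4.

Differentiating, h'(t) = -4t^2 + 12t - 5; which vanishes at t = 1/2 and t = 5/2.
Evaluating at the critical points and endpoints: h(-1) = 49/3; h(1/2) = 17/6; h(5/2) = 49/6; h(5) = -113/3.
The maximum over the interval is 49/3, attained at t = -1.

49/3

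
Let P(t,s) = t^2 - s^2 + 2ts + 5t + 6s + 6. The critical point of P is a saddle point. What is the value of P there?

-1/8

∂P/∂t = 2t + 2s + 5 = 0 and ∂P/∂s = 2t - 2s + 6 = 0, so (t, s) = (-11/4, 1/4).
The Hessian has P_{tt} = 2, P_{ss} = -2, P_{ts} = 2, giving D = -8 < 0, so the point is a saddle point.
P(-11/4, 1/4) = -1/8.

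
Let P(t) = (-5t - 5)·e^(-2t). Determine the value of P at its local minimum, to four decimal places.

P'(t) = (-5)·e^(-2t) + (-5t - 5)·(-2)·e^(-2t) = (10t + 5)·e^(-2t). Since e^(-2t) > 0, the only critical point is t = -1/2.
P''(-1/2) has the same sign as 10 > 0, so this is a local minimum.
P(-1/2) = (-5/2)·e^(1) ≈ -6.7957.

-6.7957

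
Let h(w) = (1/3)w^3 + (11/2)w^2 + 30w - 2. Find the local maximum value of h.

h'(w) = w^2 + 11w + 30. Setting h'(w) = 0 gives w ∈ {-6, -5}.
Since h''(w) = 2w + 11, we get h''(-6) = -1 < 0 ⇒ local maximum; h''(-5) = 1 > 0 ⇒ local minimum.
So the local maximum value is h(-6) = -56.

-56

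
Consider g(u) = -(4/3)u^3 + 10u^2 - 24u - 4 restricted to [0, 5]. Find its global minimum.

Differentiating, g'(u) = -4u^2 + 20u - 24; which vanishes at u = 2 and u = 3.
Candidates: g(0) = -4,  g(2) = -68/3,  g(3) = -22,  g(5) = -122/3.
Hence the absolute minimum is -122/3 at u = 5.

-122/3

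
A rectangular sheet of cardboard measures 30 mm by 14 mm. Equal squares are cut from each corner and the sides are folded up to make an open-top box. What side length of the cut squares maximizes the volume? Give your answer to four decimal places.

With cut size x, the volume is V(x) = x(30 − 2x)(14 − 2x) for 0 < x < 7.
V'(x) = 12x^2 − 176x + 420. Setting V'(x) = 0 gives x ≈ 3.0000 (the root in (0, 7)).
V''(x) = 24x − 176 is negative there, so this is the maximum; V ≈ 576.0000.

3.0000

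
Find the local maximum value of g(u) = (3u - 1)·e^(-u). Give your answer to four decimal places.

Differentiating with the product rule gives g'(u) = (-3u + 4)·e^(-u). Since e^(-u) > 0, the only critical point is u = 4/3.
g''(4/3) has the same sign as -3 < 0, so this is a local maximum.
g(4/3) = (3)·e^(-4/3) ≈ 0.7908.

0.7908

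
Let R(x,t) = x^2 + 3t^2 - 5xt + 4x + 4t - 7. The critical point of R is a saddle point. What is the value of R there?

53/13

∂R/∂x = 2x - 5t + 4 = 0 and ∂R/∂t = -5x + 6t + 4 = 0, so (x, t) = (44/13, 28/13).
The Hessian has R_{xx} = 2, R_{tt} = 6, R_{xt} = -5, giving D = -13 < 0, so the point is a saddle point.
R(44/13, 28/13) = 53/13.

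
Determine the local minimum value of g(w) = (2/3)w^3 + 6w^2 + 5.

5

g'(w) = 2w^2 + 12w. Setting g'(w) = 0 gives w ∈ {-6, 0}.
g''(w) = 4w + 12. g''(-6) = -12 < 0 ⇒ local maximum; g''(0) = 12 > 0 ⇒ local minimum.
So the local minimum value is g(0) = 5.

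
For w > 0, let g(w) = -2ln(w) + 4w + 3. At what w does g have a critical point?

g'(w) = -2/w + 4 = 0 gives w = 1/2.
g''(w) = 2/w², which is positive for w > 0, so this is a local minimum.
g(1/2) = -2·ln(1/2) + 2 + 3 ≈ 6.3863.

1/2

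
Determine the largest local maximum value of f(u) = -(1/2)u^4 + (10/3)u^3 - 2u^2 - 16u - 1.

55/6

f'(u) = -2u^3 + 10u^2 - 4u - 16. Setting f'(u) = 0 gives u ∈ {-1, 2, 4}.
Since f''(u) = -6u^2 + 20u - 4, we get f''(-1) = -30 < 0 ⇒ local maximum; f''(2) = 12 > 0 ⇒ local minimum; f''(4) = -20 < 0 ⇒ local maximum.
So the largest local maximum value is f(-1) = 55/6.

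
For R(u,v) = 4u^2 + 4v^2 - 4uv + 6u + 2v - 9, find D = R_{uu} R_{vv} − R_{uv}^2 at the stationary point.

48

∂R/∂u = 8u - 4v + 6 = 0 and ∂R/∂v = -4u + 8v + 2 = 0, so (u, v) = (-7/6, -5/6).
The Hessian has R_{uu} = 8, R_{vv} = 8, R_{uv} = -4, giving D = 48 > 0 with R_{uu} > 0, so the point is a local minimum.
D = (8)·(8) − (-4)^2 = 48.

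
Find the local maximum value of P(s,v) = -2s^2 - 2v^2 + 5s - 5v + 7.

53/4

∂P/∂s = -4s + 5 = 0 and ∂P/∂v = -4v - 5 = 0, so (s, v) = (5/4, -5/4).
The Hessian has P_{ss} = -4, P_{vv} = -4, P_{sv} = 0, giving D = 16 > 0 with P_{ss} < 0, so the point is a local maximum.
P(5/4, -5/4) = 53/4.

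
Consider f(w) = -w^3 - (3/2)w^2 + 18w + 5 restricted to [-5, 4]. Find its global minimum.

-71/2

f'(w) = -3w^2 - 3w + 18, which vanishes at w = -3 and w = 2.
Evaluating at the critical points and endpoints: f(-5) = 5/2, f(-3) = -71/2, f(2) = 27, f(4) = -11.
Hence the absolute minimum is -71/2 at w = -3.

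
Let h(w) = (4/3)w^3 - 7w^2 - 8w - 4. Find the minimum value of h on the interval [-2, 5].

-188/3

Differentiating, h'(w) = 4w^2 - 14w - 8; which vanishes at w = -1/2 and w = 4.
Evaluating at the critical points and endpoints: h(-2) = -80/3; h(-1/2) = -23/12; h(4) = -188/3; h(5) = -157/3.
The minimum over the interval is -188/3, attained at w = 4.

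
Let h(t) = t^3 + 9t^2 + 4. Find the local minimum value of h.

h'(t) = 3t^2 + 18t = 0 at t = -6, 0.
Second-derivative test with h''(t) = 6t + 18: h''(-6) = -18 < 0 ⇒ local maximum; h''(0) = 18 > 0 ⇒ local minimum.
So the local minimum value is h(0) = 4.

4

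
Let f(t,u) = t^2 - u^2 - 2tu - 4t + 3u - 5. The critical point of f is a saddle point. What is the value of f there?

-71/8

∂f/∂t = 2t - 2u - 4 = 0 and ∂f/∂u = -2t - 2u + 3 = 0, so (t, u) = (7/4, -1/4).
The Hessian has f_{tt} = 2, f_{uu} = -2, f_{tu} = -2, giving D = -8 < 0, so the point is a saddle point.
f(7/4, -1/4) = -71/8.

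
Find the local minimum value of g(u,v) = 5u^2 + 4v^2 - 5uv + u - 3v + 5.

241/55

∂g/∂u = 10u - 5v + 1 = 0 and ∂g/∂v = -5u + 8v - 3 = 0, so (u, v) = (7/55, 5/11).
The Hessian has g_{uu} = 10, g_{vv} = 8, g_{uv} = -5, giving D = 55 > 0 with g_{uu} > 0, so the point is a local minimum.
g(7/55, 5/11) = 241/55.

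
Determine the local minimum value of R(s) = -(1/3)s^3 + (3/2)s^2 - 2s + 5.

R'(s) = -s^2 + 3s - 2 = 0 at s = 1, 2.
R''(s) = -2s + 3. R''(1) = 1 > 0 ⇒ local minimum; R''(2) = -1 < 0 ⇒ local maximum.
The local minimum is R(1) = 25/6.

25/6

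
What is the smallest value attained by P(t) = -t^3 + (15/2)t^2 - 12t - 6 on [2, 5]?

-8

P'(t) = -3t^2 + 15t - 12, whose only zero in [2, 5] is t = 4.
Evaluating at the critical points and endpoints: P(2) = -8,  P(4) = 2,  P(5) = -7/2.
Hence the absolute minimum is -8 at t = 2.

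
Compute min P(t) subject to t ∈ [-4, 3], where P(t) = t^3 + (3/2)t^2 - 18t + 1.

Differentiating, P'(t) = 3t^2 + 3t - 18; which vanishes at t = -3 and t = 2.
Candidates: P(-4) = 33,  P(-3) = 83/2,  P(2) = -21,  P(3) = -25/2.
The minimum over the interval is -21, attained at t = 2.

-21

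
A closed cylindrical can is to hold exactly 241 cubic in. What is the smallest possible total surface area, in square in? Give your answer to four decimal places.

214.3841

With radius r and height h, πr²h = 241 so h = 241/(πr²), and S(r) = 2πr² + 2πrh = 2πr² + 2·241/r.
S'(r) = 4πr − 2·241/r² = 0 ⇒ r³ = 241/(2π), so r ≈ 3.3725 and h = 2r ≈ 6.7449.
S''(r) = 4π + 4·241/r³ > 0, so this is the minimum; S ≈ 214.3841.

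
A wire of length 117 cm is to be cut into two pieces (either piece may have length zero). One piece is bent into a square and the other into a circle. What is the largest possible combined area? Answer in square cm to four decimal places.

Let x be the length used for the square. Square side x/4; circle radius (117−x)/(2π).
A(x) = (x/4)² + π·((117−x)/(2π))² = x²/16 + (117−x)²/(4π) for 0 ≤ x ≤ 117. A'(x) = x/8 − (117−x)/(2π) = 0 gives x = 4·117/(π+4) ≈ 65.5316.
A'' > 0, so the interior critical point is a minimum; the maximum is at an endpoint. A(0) = 1089.3360 and A(117) = 855.5625, so the largest area is 1089.3360.

1089.3360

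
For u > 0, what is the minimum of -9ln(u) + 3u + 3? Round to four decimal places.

f'(u) = -9/u + 3 = 0 gives u = 3.
f''(u) = 9/u², which is positive for u > 0, so this is a local minimum.
f(3) = -9·ln(3) + 9 + 3 ≈ 2.1125.

2.1125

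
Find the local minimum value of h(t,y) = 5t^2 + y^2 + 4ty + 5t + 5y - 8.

-41/2

∂h/∂t = 10t + 4y + 5 = 0 and ∂h/∂y = 4t + 2y + 5 = 0, so (t, y) = (5/2, -15/2).
The Hessian has h_{tt} = 10, h_{yy} = 2, h_{ty} = 4, giving D = 4 > 0 with h_{tt} > 0, so the point is a local minimum.
h(5/2, -15/2) = -41/2.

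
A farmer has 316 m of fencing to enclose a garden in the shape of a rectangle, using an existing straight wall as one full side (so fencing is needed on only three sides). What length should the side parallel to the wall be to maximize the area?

158

Let the sides perpendicular to the wall have length x and the parallel side y, so 2x + y = 316 and the area is A = xy = x(316 − 2x).
A'(x) = 316 − 4x = 0 gives x = 79, and A''(x) = −4 < 0 confirms a maximum.
Then y = 316 − 2·79 = 158 and A = 12482.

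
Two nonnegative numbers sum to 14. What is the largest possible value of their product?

With x + y = 14, the product is P(x) = x(14 − x).
P'(x) = 14 − 2x = 0 gives x = 7; P'' = −2 < 0, so this is the maximum.
P = 7·7 = 49.

49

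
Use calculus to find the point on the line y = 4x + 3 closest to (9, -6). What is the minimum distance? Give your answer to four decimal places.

Minimize D(x)^2 = (x - 9)^2 + (4x + 9)^2.
d/dx[D^2] = 2(x - 9) + 2·4·(4x + 9) = 0 ⇒ x = -27/17.
Then y = -57/17 and the distance is √(2025/17) ≈ 10.9141.

10.9141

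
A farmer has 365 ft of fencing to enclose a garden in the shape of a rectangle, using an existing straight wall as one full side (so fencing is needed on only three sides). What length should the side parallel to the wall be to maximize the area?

365/2

Let the sides perpendicular to the wall have length x and the parallel side y, so 2x + y = 365 and the area is A = xy = x(365 − 2x).
A'(x) = 365 − 4x = 0 gives x = 365/4, and A''(x) = −4 < 0 confirms a maximum.
Then y = 365 − 2·365/4 = 365/2 and A = 133225/8.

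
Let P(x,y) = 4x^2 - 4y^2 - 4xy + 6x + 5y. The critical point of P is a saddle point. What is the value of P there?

19/20

∂P/∂x = 8x - 4y + 6 = 0 and ∂P/∂y = -4x - 8y + 5 = 0, so (x, y) = (-7/20, 4/5).
The Hessian has P_{xx} = 8, P_{yy} = -8, P_{xy} = -4, giving D = -80 < 0, so the point is a saddle point.
P(-7/20, 4/5) = 19/20.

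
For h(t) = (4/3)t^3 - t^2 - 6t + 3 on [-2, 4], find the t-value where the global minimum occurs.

3/2

h'(t) = 4t^2 - 2t - 6, which vanishes at t = -1 and t = 3/2.
Candidates: h(-2) = 1/3, h(-1) = 20/3, h(3/2) = -15/4, h(4) = 145/3.
Hence the absolute minimum is -15/4 at t = 3/2.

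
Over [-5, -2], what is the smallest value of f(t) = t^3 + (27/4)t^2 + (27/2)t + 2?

-87/4

Differentiating, f'(t) = 3t^2 + (27/2)t + 27/2; whose only zero in [-5, -2] is t = -3.
Compare values at every candidate in [-5, -2]: f(-5) = -87/4; f(-3) = -19/4; f(-2) = -6.
The minimum over the interval is -87/4, attained at t = -5.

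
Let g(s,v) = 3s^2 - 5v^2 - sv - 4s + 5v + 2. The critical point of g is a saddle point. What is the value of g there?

97/61

∂g/∂s = 6s - v - 4 = 0 and ∂g/∂v = -s - 10v + 5 = 0, so (s, v) = (45/61, 26/61).
The Hessian has g_{ss} = 6, g_{vv} = -10, g_{sv} = -1, giving D = -61 < 0, so the point is a saddle point.
g(45/61, 26/61) = 97/61.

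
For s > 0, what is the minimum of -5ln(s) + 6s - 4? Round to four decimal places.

1.9116

P'(s) = -5/s + 6 = 0 gives s = 5/6.
P''(s) = 5/s², which is positive for s > 0, so this is a local minimum.
P(5/6) = -5·ln(5/6) + 5 - 4 ≈ 1.9116.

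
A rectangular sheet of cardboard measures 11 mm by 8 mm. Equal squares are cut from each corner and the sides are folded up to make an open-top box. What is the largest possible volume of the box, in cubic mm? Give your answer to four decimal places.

60.0126

With cut size x, the volume is V(x) = x(11 − 2x)(8 − 2x) for 0 < x < 4.
V'(x) = 12x^2 − 76x + 88. Setting V'(x) = 0 gives x ≈ 1.5252 (the root in (0, 4)).
V''(x) = 24x − 76 is negative there, so this is the maximum; V ≈ 60.0126.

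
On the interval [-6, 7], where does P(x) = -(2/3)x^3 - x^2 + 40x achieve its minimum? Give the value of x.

The derivative is -2x^2 - 2x + 40, which vanishes at x = -5 and x = 4.
Compare values at every candidate in [-6, 7]: P(-6) = -132; P(-5) = -425/3; P(4) = 304/3; P(7) = 7/3.
The minimum over the interval is -425/3, attained at x = -5.

-5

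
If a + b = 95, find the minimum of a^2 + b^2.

9025/2

With a + b = 95, a^2 + b^2 = a^2 + (95 − a)^2.
The derivative 2a − 2(95 − a) = 4a − 190 vanishes at a = 95/2; second derivative 4 > 0, a minimum.
The minimum is 2·(95/2)^2 = 9025/2.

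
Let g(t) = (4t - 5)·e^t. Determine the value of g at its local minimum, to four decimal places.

-5.1361

g'(t) = 4·e^t + (4t - 5)·1·e^t = (4t - 1)·e^t. Since e^t > 0, the only critical point is t = 1/4.
g''(1/4) has the same sign as 4 > 0, so this is a local minimum.
g(1/4) = (-4)·e^(1/4) ≈ -5.1361.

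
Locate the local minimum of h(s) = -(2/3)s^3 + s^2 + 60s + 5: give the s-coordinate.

-5

h'(s) = -2s^2 + 2s + 60 = 0 at s = -5, 6.
Second-derivative test with h''(s) = -4s + 2: h''(-5) = 22 > 0 ⇒ local minimum; h''(6) = -22 < 0 ⇒ local maximum.
Thus h has its local minimum at s = -5, with value -560/3.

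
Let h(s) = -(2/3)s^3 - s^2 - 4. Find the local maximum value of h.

-4

Critical points: h'(s) = -2s^2 - 2s vanishes at s = -1, 0.
Since h''(s) = -4s - 2, we get h''(-1) = 2 > 0 ⇒ local minimum; h''(0) = -2 < 0 ⇒ local maximum.
The local maximum is h(0) = -4.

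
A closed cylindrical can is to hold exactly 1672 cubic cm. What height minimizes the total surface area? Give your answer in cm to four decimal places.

With radius r and height h, πr²h = 1672 so h = 1672/(πr²), and S(r) = 2πr² + 2πrh = 2πr² + 2·1672/r.
S'(r) = 4πr − 2·1672/r² = 0 ⇒ r³ = 1672/(2π), so r ≈ 6.4321 and h = 2r ≈ 12.8642.
S''(r) = 4π + 4·1672/r³ > 0, so this is the minimum; S ≈ 779.8398.

12.8642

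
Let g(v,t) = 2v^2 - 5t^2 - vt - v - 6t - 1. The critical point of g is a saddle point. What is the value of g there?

32/41

∂g/∂v = 4v - t - 1 = 0 and ∂g/∂t = -v - 10t - 6 = 0, so (v, t) = (4/41, -25/41).
The Hessian has g_{vv} = 4, g_{tt} = -10, g_{vt} = -1, giving D = -41 < 0, so the point is a saddle point.
g(4/41, -25/41) = 32/41.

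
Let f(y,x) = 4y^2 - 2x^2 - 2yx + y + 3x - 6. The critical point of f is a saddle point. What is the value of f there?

-44/9

∂f/∂y = 8y - 2x + 1 = 0 and ∂f/∂x = -2y - 4x + 3 = 0, so (y, x) = (1/18, 13/18).
The Hessian has f_{yy} = 8, f_{xx} = -4, f_{yx} = -2, giving D = -36 < 0, so the point is a saddle point.
f(1/18, 13/18) = -44/9.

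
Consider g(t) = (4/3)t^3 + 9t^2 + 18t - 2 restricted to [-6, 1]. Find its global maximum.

g'(t) = 4t^2 + 18t + 18, which vanishes at t = -3 and t = -3/2.
Compare values at every candidate in [-6, 1]: g(-6) = -74, g(-3) = -11, g(-3/2) = -53/4, g(1) = 79/3.
So the maximum is g(1) = 79/3.

79/3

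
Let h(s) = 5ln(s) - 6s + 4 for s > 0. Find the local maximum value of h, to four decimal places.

-1.9116

h'(s) = 5/s − 6 = 0 gives s = 5/6.
h''(s) = -5/s², which is negative for s > 0, so this is a local maximum.
h(5/6) = 5·ln(5/6) - 5 + 4 ≈ -1.9116.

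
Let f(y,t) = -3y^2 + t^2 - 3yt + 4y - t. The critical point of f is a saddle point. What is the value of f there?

1/21

∂f/∂y = -6y - 3t + 4 = 0 and ∂f/∂t = -3y + 2t - 1 = 0, so (y, t) = (5/21, 6/7).
The Hessian has f_{yy} = -6, f_{tt} = 2, f_{yt} = -3, giving D = -21 < 0, so the point is a saddle point.
f(5/21, 6/7) = 1/21.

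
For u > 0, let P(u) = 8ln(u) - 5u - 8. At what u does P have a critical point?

8/5

P'(u) = 8/u − 5 = 0 gives u = 8/5.
P''(u) = -8/u², which is negative for u > 0, so this is a local maximum.
P(8/5) = 8·ln(8/5) - 8 - 8 ≈ -12.2400.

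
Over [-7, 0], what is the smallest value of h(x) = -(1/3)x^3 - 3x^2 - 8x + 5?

5

The derivative is -x^2 - 6x - 8, which vanishes at x = -4 and x = -2.
Candidates: h(-7) = 85/3,  h(-4) = 31/3,  h(-2) = 35/3,  h(0) = 5.
Hence the absolute minimum is 5 at x = 0.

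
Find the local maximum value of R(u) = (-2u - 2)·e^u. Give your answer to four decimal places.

R'(u) = (-2)·e^u + (-2u - 2)·1·e^u = (-2u - 4)·e^u. Since e^u > 0, the only critical point is u = -2.
R''(-2) has the same sign as -2 < 0, so this is a local maximum.
R(-2) = (2)·e^(-2) ≈ 0.2707.

0.2707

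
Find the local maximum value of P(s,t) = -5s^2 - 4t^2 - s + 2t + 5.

53/10

∂P/∂s = -10s - 1 = 0 and ∂P/∂t = -8t + 2 = 0, so (s, t) = (-1/10, 1/4).
The Hessian has P_{ss} = -10, P_{tt} = -8, P_{st} = 0, giving D = 80 > 0 with P_{ss} < 0, so the point is a local maximum.
P(-1/10, 1/4) = 53/10.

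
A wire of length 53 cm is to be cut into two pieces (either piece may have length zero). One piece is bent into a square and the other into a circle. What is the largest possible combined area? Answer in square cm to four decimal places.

Let x be the length used for the square. Square side x/4; circle radius (53−x)/(2π).
A(x) = (x/4)² + π·((53−x)/(2π))² = x²/16 + (53−x)²/(4π) for 0 ≤ x ≤ 53. A'(x) = x/8 − (53−x)/(2π) = 0 gives x = 4·53/(π+4) ≈ 29.6853.
A'' > 0, so the interior critical point is a minimum; the maximum is at an endpoint. A(0) = 223.5331 and A(53) = 175.5625, so the largest area is 223.5331.

223.5331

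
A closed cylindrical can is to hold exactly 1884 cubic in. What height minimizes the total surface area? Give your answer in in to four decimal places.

13.3864

With radius r and height h, πr²h = 1884 so h = 1884/(πr²), and S(r) = 2πr² + 2πrh = 2πr² + 2·1884/r.
S'(r) = 4πr − 2·1884/r² = 0 ⇒ r³ = 1884/(2π), so r ≈ 6.6932 and h = 2r ≈ 13.3864.
S''(r) = 4π + 4·1884/r³ > 0, so this is the minimum; S ≈ 844.4394.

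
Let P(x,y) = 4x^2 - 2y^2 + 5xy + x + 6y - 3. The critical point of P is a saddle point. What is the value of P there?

∂P/∂x = 8x + 5y + 1 = 0 and ∂P/∂y = 5x - 4y + 6 = 0, so (x, y) = (-34/57, 43/57).
The Hessian has P_{xx} = 8, P_{yy} = -4, P_{xy} = 5, giving D = -57 < 0, so the point is a saddle point.
P(-34/57, 43/57) = -59/57.

-59/57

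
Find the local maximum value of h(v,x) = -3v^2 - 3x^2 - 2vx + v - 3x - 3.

∂h/∂v = -6v - 2x + 1 = 0 and ∂h/∂x = -2v - 6x - 3 = 0, so (v, x) = (3/8, -5/8).
The Hessian has h_{vv} = -6, h_{xx} = -6, h_{vx} = -2, giving D = 32 > 0 with h_{vv} < 0, so the point is a local maximum.
h(3/8, -5/8) = -15/8.

-15/8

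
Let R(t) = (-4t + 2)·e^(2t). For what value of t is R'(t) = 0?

Differentiating with the product rule gives R'(t) = (-8t)·e^(2t). Since e^(2t) > 0, the only critical point is t = 0.
R''(0) has the same sign as -8 < 0, so this is a local maximum.
R(0) = (2)·e^(0) ≈ 2.0000.

0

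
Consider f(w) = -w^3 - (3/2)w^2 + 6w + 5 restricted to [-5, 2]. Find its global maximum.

f'(w) = -3w^2 - 3w + 6, which vanishes at w = -2 and w = 1.
Evaluating at the critical points and endpoints: f(-5) = 125/2; f(-2) = -5; f(1) = 17/2; f(2) = 3.
The maximum over the interval is 125/2, attained at w = -5.

125/2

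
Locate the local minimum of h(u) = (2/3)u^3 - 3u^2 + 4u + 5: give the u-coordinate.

2

h'(u) = 2u^2 - 6u + 4 = 0 at u = 1, 2.
h''(u) = 4u - 6. h''(1) = -2 < 0 ⇒ local maximum; h''(2) = 2 > 0 ⇒ local minimum.
The local minimum is h(2) = 19/3.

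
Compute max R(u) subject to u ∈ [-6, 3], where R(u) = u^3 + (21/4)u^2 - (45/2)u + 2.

483/4

The derivative is 3u^2 + (21/2)u - 45/2, which vanishes at u = -5 and u = 3/2.
Evaluating at the critical points and endpoints: R(-6) = 110,  R(-5) = 483/4,  R(3/2) = -265/16,  R(3) = 35/4.
So the maximum is R(-5) = 483/4.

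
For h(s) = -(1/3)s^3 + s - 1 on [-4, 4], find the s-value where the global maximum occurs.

Differentiating, h'(s) = -s^2 + 1; which vanishes at s = -1 and s = 1.
Evaluating at the critical points and endpoints: h(-4) = 49/3; h(-1) = -5/3; h(1) = -1/3; h(4) = -55/3.
The maximum over the interval is 49/3, attained at s = -4.

-4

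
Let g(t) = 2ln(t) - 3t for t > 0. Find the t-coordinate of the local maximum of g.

g'(t) = 2/t − 3 = 0 gives t = 2/3.
g''(t) = -2/t², which is negative for t > 0, so this is a local maximum.
g(2/3) = 2·ln(2/3) - 2 ≈ -2.8109.

2/3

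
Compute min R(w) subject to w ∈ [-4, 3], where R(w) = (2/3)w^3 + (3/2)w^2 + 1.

R'(w) = 2w^2 + 3w, which vanishes at w = -3/2 and w = 0.
Evaluating at the critical points and endpoints: R(-4) = -53/3,  R(-3/2) = 17/8,  R(0) = 1,  R(3) = 65/2.
Hence the absolute minimum is -53/3 at w = -4.

-53/3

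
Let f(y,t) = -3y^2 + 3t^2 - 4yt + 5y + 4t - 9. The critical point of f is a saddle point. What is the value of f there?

∂f/∂y = -6y - 4t + 5 = 0 and ∂f/∂t = -4y + 6t + 4 = 0, so (y, t) = (23/26, -1/13).
The Hessian has f_{yy} = -6, f_{tt} = 6, f_{yt} = -4, giving D = -52 < 0, so the point is a saddle point.
f(23/26, -1/13) = -361/52.

-361/52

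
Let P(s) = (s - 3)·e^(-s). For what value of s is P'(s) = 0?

4

Differentiating with the product rule gives P'(s) = (-s + 4)·e^(-s). Since e^(-s) > 0, the only critical point is s = 4.
P''(4) has the same sign as -1 < 0, so this is a local maximum.
P(4) = (1)·e^(-4) ≈ 0.0183.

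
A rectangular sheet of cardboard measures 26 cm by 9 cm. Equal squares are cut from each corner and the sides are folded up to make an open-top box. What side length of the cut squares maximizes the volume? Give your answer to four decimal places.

With cut size x, the volume is V(x) = x(26 − 2x)(9 − 2x) for 0 < x < 4.5.
V'(x) = 12x^2 − 140x + 234. Setting V'(x) = 0 gives x ≈ 2.0218 (the root in (0, 4.5)).
V''(x) = 24x − 140 is negative there, so this is the maximum; V ≈ 220.0218.

2.0218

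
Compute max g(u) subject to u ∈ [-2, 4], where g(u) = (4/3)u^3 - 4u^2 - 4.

52/3

Differentiating, g'(u) = 4u^2 - 8u; which vanishes at u = 0 and u = 2.
Evaluating at the critical points and endpoints: g(-2) = -92/3; g(0) = -4; g(2) = -28/3; g(4) = 52/3.
The maximum over the interval is 52/3, attained at u = 4.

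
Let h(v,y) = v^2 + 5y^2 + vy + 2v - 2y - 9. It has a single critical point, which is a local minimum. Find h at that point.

∂h/∂v = 2v + y + 2 = 0 and ∂h/∂y = v + 10y - 2 = 0, so (v, y) = (-22/19, 6/19).
The Hessian has h_{vv} = 2, h_{yy} = 10, h_{vy} = 1, giving D = 19 > 0 with h_{vv} > 0, so the point is a local minimum.
h(-22/19, 6/19) = -199/19.

-199/19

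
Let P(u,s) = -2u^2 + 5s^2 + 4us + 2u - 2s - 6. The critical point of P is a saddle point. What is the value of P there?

-11/2

∂P/∂u = -4u + 4s + 2 = 0 and ∂P/∂s = 4u + 10s - 2 = 0, so (u, s) = (1/2, 0).
The Hessian has P_{uu} = -4, P_{ss} = 10, P_{us} = 4, giving D = -56 < 0, so the point is a saddle point.
P(1/2, 0) = -11/2.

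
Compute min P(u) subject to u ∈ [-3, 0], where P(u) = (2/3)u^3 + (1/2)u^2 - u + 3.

-15/2

P'(u) = 2u^2 + u - 1, whose only zero in [-3, 0] is u = -1.
Compare values at every candidate in [-3, 0]: P(-3) = -15/2; P(-1) = 23/6; P(0) = 3.
The minimum over the interval is -15/2, attained at u = -3.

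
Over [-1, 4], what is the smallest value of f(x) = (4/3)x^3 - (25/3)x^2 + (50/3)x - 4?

f'(x) = 4x^2 - (50/3)x + 50/3, which vanishes at x = 5/3 and x = 5/2.
Candidates: f(-1) = -91/3,  f(5/3) = 551/81,  f(5/2) = 77/12,  f(4) = 44/3.
So the minimum is f(-1) = -91/3.

-91/3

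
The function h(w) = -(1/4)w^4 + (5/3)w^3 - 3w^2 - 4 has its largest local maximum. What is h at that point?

h'(w) = -w^3 + 5w^2 - 6w. Setting h'(w) = 0 gives w ∈ {0, 2, 3}.
h''(w) = -3w^2 + 10w - 6. h''(0) = -6 < 0 ⇒ local maximum; h''(2) = 2 > 0 ⇒ local minimum; h''(3) = -3 < 0 ⇒ local maximum.
Thus h has its largest local maximum at w = 0, with value -4.

-4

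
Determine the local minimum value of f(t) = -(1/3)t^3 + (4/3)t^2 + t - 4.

f'(t) = -t^2 + (8/3)t + 1. Setting f'(t) = 0 gives t ∈ {-1/3, 3}.
Since f''(t) = -2t + 8/3, we get f''(-1/3) = 10/3 > 0 ⇒ local minimum; f''(3) = -10/3 < 0 ⇒ local maximum.
So the local minimum value is f(-1/3) = -338/81.

-338/81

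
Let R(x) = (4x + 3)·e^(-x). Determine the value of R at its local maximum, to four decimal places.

Differentiating with the product rule gives R'(x) = (-4x + 1)·e^(-x). Since e^(-x) > 0, the only critical point is x = 1/4.
R''(1/4) has the same sign as -4 < 0, so this is a local maximum.
R(1/4) = (4)·e^(-1/4) ≈ 3.1152.

3.1152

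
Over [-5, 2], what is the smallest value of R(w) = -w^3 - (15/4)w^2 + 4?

-19

R'(w) = -3w^2 - (15/2)w, which vanishes at w = -5/2 and w = 0.
Compare values at every candidate in [-5, 2]: R(-5) = 141/4; R(-5/2) = -61/16; R(0) = 4; R(2) = -19.
Hence the absolute minimum is -19 at w = 2.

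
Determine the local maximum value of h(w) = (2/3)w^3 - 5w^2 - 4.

h'(w) = 2w^2 - 10w. Setting h'(w) = 0 gives w ∈ {0, 5}.
Second-derivative test with h''(w) = 4w - 10: h''(0) = -10 < 0 ⇒ local maximum; h''(5) = 10 > 0 ⇒ local minimum.
Thus h has its local maximum at w = 0, with value -4.

-4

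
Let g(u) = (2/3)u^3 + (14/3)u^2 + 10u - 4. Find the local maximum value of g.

-10

g'(u) = 2u^2 + (28/3)u + 10. Setting g'(u) = 0 gives u ∈ {-3, -5/3}.
g''(u) = 4u + 28/3. g''(-3) = -8/3 < 0 ⇒ local maximum; g''(-5/3) = 8/3 > 0 ⇒ local minimum.
Thus g has its local maximum at u = -3, with value -10.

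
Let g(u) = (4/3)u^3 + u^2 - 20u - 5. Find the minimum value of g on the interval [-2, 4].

-91/3

g'(u) = 4u^2 + 2u - 20, whose only zero in [-2, 4] is u = 2.
Candidates: g(-2) = 85/3,  g(2) = -91/3,  g(4) = 49/3.
Hence the absolute minimum is -91/3 at u = 2.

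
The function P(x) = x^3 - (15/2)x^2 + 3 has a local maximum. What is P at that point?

3

P'(x) = 3x^2 - 15x = 0 at x = 0, 5.
P''(x) = 6x - 15. P''(0) = -15 < 0 ⇒ local maximum; P''(5) = 15 > 0 ⇒ local minimum.
Thus P has its local maximum at x = 0, with value 3.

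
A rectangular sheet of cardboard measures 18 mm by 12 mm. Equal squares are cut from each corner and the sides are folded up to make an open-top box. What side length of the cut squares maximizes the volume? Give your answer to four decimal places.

With cut size x, the volume is V(x) = x(18 − 2x)(12 − 2x) for 0 < x < 6.
V'(x) = 12x^2 − 120x + 216. Setting V'(x) = 0 gives x ≈ 2.3542 (the root in (0, 6)).
V''(x) = 24x − 120 is negative there, so this is the maximum; V ≈ 228.1621.

2.3542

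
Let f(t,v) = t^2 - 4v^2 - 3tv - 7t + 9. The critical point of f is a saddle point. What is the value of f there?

∂f/∂t = 2t - 3v - 7 = 0 and ∂f/∂v = -3t - 8v = 0, so (t, v) = (56/25, -21/25).
The Hessian has f_{tt} = 2, f_{vv} = -8, f_{tv} = -3, giving D = -25 < 0, so the point is a saddle point.
f(56/25, -21/25) = 29/25.

29/25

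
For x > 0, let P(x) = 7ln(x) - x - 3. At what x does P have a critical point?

7

P'(x) = 7/x − 1 = 0 gives x = 7.
P''(x) = -7/x², which is negative for x > 0, so this is a local maximum.
P(7) = 7·ln(7) - 7 - 3 ≈ 3.6214.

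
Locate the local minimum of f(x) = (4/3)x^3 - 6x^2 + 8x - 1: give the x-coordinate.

f'(x) = 4x^2 - 12x + 8. Setting f'(x) = 0 gives x ∈ {1, 2}.
Second-derivative test with f''(x) = 8x - 12: f''(1) = -4 < 0 ⇒ local maximum; f''(2) = 4 > 0 ⇒ local minimum.
The local minimum is f(2) = 5/3.

2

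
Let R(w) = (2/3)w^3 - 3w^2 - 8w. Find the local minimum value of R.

R'(w) = 2w^2 - 6w - 8 = 0 at w = -1, 4.
Second-derivative test with R''(w) = 4w - 6: R''(-1) = -10 < 0 ⇒ local maximum; R''(4) = 10 > 0 ⇒ local minimum.
So the local minimum value is R(4) = -112/3.

-112/3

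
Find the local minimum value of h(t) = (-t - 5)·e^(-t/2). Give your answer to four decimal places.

-8.9634

h'(t) = (-1)·e^(-t/2) + (-t - 5)·(-1/2)·e^(-t/2) = ((1/2)t + 3/2)·e^(-t/2). Since e^(-t/2) > 0, the only critical point is t = -3.
h''(-3) has the same sign as 1/2 > 0, so this is a local minimum.
h(-3) = (-2)·e^(3/2) ≈ -8.9634.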